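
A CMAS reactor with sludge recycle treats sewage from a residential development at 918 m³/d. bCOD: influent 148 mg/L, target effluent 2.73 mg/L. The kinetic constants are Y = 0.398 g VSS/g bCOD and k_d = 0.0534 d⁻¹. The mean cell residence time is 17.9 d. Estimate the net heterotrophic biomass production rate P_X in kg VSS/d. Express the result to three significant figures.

P_X ≈ 27.1 kg VSS/d

Observed yield with endogenous decay: Y_obs = Y / (1 + k_d·θ_c) = 0.398 / (1 + 0.0534 × 17.9) = 0.398 / 1.956 = 0.2035 g VSS/g bCOD.
Substrate removed = Q·(S₀ − S) = 918 m³/d × (148 − 2.73) g/m³ = 1.33×10^5 g/d = 133.4 kg/d.
P_X = Y_obs · Q(S₀ − S) = 0.2035 × 133.4 = 27.14 kg VSS/d.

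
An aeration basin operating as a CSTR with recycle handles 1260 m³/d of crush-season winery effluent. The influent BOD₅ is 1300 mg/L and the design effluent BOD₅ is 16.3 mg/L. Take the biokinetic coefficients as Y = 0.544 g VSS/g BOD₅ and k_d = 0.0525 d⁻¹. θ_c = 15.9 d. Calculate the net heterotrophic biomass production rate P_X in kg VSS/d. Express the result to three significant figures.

P_X ≈ 480 kg VSS/d

The observed yield is Y_obs = Y/(1 + k_d·θ_c) = 0.544 / (1 + 0.0525 × 15.9) = 0.544 / 1.835 = 0.2965 g VSS per g BOD₅ removed.
Substrate removed = Q·(S₀ − S) = 1260 m³/d × (1300 − 16.3) g/m³ = 1.62×10^6 g/d = 1617 kg/d.
So the net sludge growth is P_X = 0.2965 × 1617 = 479.6 kg VSS/d.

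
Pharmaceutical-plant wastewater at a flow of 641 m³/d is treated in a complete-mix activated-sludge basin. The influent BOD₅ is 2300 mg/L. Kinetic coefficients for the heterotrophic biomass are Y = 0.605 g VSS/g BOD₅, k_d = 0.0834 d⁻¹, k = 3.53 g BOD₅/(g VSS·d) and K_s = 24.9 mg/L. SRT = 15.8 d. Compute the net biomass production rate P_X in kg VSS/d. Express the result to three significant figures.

Effluent substrate depends only on kinetics and SRT: S = K_s(1 + k_d θ_c) / [θ_c(Yk − k_d) − 1] = 24.9 × (1 + 0.0834 × 15.8) / [15.8 × (0.605 × 3.53 − 0.0834) − 1] = 57.71 / 31.43 = 1.836 mg/L.
Correct the yield for decay: Y_obs = Y/(1 + k_d θ_c) = 0.605 / (1 + 0.0834 × 15.8) = 0.605 / 2.318 = 0.2610.
ΔS = 2300 − 1.84 = 2298 mg/L, so the substrate removal rate is 641 × 2298/1000 = 1473 kg BOD₅/d.
Net biomass production P_X = Y_obs × Q·(S₀ − S) = 0.2610 × 1473 = 384.5 kg VSS/d.

P_X ≈ 385 kg VSS/d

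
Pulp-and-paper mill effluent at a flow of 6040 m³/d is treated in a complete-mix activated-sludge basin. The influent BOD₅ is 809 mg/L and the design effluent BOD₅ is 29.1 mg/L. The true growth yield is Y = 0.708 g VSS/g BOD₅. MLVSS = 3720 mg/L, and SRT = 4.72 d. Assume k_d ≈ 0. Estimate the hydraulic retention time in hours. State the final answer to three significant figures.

Biomass mass balance (decay neglected): V·X = Y·Q·(S₀ − S)·θ_c, so V = 0.708 × 6040 × (809 − 29.1) × 4.72 / 3720 = 4232 m³.
HRT = V/Q = 4232 m³ / 6040 m³·d⁻¹ = 0.7006 d × 24 = 16.81 h.

τ ≈ 16.8 h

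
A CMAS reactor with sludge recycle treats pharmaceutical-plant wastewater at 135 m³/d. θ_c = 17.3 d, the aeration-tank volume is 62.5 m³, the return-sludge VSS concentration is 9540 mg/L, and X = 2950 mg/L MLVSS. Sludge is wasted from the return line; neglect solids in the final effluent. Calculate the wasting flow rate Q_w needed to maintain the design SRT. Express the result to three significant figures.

Q_w = (V·X)/(θ_c X_r) = 62.50 × 2950 / (17.3 × 9540) = 1.117 m³/d.

Q_w ≈ 1.12 m³/d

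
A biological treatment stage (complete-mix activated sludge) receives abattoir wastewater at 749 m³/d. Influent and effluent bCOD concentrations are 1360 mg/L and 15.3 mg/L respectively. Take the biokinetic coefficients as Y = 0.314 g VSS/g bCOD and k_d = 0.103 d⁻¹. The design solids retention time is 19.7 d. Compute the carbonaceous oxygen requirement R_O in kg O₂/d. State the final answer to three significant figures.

Correct the yield for decay: Y_obs = Y/(1 + k_d θ_c) = 0.314 / (1 + 0.103 × 19.7) = 0.314 / 3.029 = 0.1037.
Q·(S₀ − S) = 749 × (1360 − 15.3) × 10⁻³ = 1007 kg/d removed.
P_X = Y_obs·Q·(S₀ − S) = 0.1037 × 1007 = 104.4 kg VSS/d.
Carbonaceous O₂ demand = substrate oxidised − cell-mass equivalent = 1007 − 1.42 × 104.4 = 858.9 kg O₂/d.

R_O ≈ 859 kg O₂/d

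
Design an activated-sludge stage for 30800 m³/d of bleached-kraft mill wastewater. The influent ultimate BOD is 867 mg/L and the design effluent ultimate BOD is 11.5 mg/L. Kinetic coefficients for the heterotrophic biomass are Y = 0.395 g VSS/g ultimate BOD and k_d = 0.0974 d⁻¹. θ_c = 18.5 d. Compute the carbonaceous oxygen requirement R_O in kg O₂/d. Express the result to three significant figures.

The observed yield is Y_obs = Y/(1 + k_d·θ_c) = 0.395 / (1 + 0.0974 × 18.5) = 0.395 / 2.802 = 0.1410 g VSS per g ultimate BOD removed.
ΔS = 867 − 11.5 = 855.5 mg/L, so the substrate removal rate is 30800 × 855.5/1000 = 26349 kg ultimate BOD/d.
P_X = Y_obs·Q·(S₀ − S) = 0.1410 × 26349 = 3715 kg VSS/d.
R_O = Q·ΔS − 1.42 P_X = 26349 − 5275 = 21075 kg O₂/d.

R_O ≈ 21100 kg O₂/d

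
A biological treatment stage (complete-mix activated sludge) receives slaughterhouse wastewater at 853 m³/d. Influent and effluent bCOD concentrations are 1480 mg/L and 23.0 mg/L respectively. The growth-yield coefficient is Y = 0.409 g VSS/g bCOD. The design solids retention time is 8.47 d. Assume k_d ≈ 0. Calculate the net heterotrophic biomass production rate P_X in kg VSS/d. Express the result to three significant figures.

P_X ≈ 508 kg VSS/d

No decay correction is needed, so Y_obs = Y = 0.409.
Q·(S₀ − S) = 853 × (1480 − 23.0) × 10⁻³ = 1243 kg/d removed.
P_X = Y_obs · Q(S₀ − S) = 0.4090 × 1243 = 508.3 kg VSS/d.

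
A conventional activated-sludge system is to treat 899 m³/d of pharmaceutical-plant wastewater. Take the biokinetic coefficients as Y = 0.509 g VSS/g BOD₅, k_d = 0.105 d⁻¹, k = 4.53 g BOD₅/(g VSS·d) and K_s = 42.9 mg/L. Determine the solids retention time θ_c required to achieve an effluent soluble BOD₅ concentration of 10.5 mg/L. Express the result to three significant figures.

From 1/θ_c = Y·k·S/(K_s + S) − k_d: Y·k·S/(K_s+S) = 0.509 × 4.53 × 10.5 / (42.9 + 10.5) = 0.4534 d⁻¹.
Then 1/θ_c = μ − k_d = 0.4534 − 0.105 = 0.3484 d⁻¹, giving θ_c = 2.870 d.

θ_c ≈ 2.87 d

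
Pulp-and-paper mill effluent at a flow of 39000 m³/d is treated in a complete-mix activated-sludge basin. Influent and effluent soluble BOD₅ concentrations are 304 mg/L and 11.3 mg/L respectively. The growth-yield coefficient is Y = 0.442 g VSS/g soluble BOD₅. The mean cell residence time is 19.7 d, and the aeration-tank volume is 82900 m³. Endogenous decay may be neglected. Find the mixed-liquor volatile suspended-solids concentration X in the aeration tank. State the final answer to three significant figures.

X ≈ 1200 mg/L

From V·X = Y·Q·(S₀ − S)·θ_c (decay neglected): X = 0.442 × 39000 × (304 − 11.3) × 19.7 / 82900 = 1199 mg/L.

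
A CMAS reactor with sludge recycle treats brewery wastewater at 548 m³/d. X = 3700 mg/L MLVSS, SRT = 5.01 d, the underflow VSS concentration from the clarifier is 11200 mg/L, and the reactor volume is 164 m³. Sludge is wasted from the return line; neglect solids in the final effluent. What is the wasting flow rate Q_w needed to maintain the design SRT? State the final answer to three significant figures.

Q_w ≈ 10.8 m³/d

θ_c = V·X/(Q_w·X_r) when wasting from the recycle, so Q_w = V·X/(θ_c·X_r) = 164.0 × 3700 / (5.01 × 11200) = 10.81 m³/d.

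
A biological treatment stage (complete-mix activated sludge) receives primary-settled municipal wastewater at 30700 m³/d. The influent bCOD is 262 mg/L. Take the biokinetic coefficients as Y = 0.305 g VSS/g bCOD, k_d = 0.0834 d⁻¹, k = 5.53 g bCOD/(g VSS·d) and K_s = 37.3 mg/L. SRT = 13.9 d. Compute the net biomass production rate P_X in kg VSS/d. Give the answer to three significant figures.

P_X ≈ 1120 kg VSS/d

From the Monod/SRT balance for a CMAS, S = K_s·(1+k_d θ_c)/[θ_c·(Y k − k_d) − 1] = 37.3 × (1 + 0.0834 × 13.9) / [13.9 × (0.305 × 5.53 − 0.0834) − 1] = 80.54 / 21.29 = 3.784 mg/L.
Observed yield with endogenous decay: Y_obs = Y / (1 + k_d·θ_c) = 0.305 / (1 + 0.0834 × 13.9) = 0.305 / 2.159 = 0.1413 g VSS/g bCOD.
Mass of bCOD removed per day: Q(S₀ − S) = 30700 × 258.2 g/m³ = 7927 kg/d.
P_X = Y_obs · Q(S₀ − S) = 0.1413 × 7927 = 1120 kg VSS/d.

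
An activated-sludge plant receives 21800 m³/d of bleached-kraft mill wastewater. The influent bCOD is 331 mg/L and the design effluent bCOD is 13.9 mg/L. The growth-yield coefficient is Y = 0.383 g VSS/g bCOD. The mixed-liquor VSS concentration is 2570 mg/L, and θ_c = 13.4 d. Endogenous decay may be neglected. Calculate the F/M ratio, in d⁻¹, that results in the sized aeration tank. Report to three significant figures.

Biomass mass balance (decay neglected): V·X = Y·Q·(S₀ − S)·θ_c, so V = 0.383 × 21800 × (331 − 13.9) × 13.4 / 2570 = 13805 m³.
F/M = Q·S₀ / (V·X) = 21800 × 331 / (13805 × 2570) = 0.2034 g bCOD·(g VSS·d)⁻¹.

F/M ≈ 0.203 d⁻¹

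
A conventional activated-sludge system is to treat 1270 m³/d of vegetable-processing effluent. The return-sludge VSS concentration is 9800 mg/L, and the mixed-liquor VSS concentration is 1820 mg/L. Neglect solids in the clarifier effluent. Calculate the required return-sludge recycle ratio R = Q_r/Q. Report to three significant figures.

R = Q_r/Q = X/(X_r − X) = 1820 / (9800 − 1820) = 0.2281.

R ≈ 0.228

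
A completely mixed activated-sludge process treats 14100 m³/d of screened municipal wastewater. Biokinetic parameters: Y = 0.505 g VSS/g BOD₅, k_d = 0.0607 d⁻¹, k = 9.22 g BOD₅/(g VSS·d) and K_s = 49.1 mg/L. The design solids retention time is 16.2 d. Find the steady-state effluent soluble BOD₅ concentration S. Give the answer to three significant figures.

S ≈ 1.33 mg/L

From the Monod/SRT balance for a CMAS, S = K_s·(1+k_d θ_c)/[θ_c·(Y k − k_d) − 1] = 49.1 × (1 + 0.0607 × 16.2) / [16.2 × (0.505 × 9.22 − 0.0607) − 1] = 97.38 / 73.45 = 1.326 mg/L.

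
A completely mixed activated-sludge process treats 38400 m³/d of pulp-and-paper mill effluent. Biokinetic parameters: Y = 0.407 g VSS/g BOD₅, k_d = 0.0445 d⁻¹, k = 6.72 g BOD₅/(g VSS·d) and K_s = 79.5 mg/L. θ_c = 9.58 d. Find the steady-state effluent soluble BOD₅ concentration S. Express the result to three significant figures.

S ≈ 4.58 mg/L

From the Monod/SRT balance for a CMAS, S = K_s·(1+k_d θ_c)/[θ_c·(Y k − k_d) − 1] = 79.5 × (1 + 0.0445 × 9.58) / [9.58 × (0.407 × 6.72 − 0.0445) − 1] = 113.4 / 24.78 = 4.577 mg/L.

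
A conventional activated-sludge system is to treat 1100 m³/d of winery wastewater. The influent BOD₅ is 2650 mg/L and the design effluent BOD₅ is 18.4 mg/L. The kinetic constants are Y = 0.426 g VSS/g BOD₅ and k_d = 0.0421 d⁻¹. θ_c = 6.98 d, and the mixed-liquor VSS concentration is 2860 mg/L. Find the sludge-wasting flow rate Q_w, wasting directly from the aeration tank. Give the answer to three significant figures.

Steady-state biomass mass balance: V·X·(1 + k_d·θ_c) = Y·Q·(S₀ − S)·θ_c, so V = 0.426 × 1100 × (2650 − 18.4) × 6.98 / [2860 × (1 + 0.0421 × 6.98)] = 8.61×10^6 / 3700 = 2326 m³.
For wasting at MLVSS concentration, Q_w = V/θ_c = 2326/6.98 = 333.2 m³/d.

Q_w ≈ 333 m³/d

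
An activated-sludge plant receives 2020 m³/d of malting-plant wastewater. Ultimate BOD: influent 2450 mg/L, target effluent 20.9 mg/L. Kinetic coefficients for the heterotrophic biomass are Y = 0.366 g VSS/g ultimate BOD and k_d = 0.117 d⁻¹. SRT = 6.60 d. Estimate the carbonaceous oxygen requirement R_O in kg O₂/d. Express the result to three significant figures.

Correct the yield for decay: Y_obs = Y/(1 + k_d θ_c) = 0.366 / (1 + 0.117 × 6.60) = 0.366 / 1.772 = 0.2065.
Substrate removed = Q·(S₀ − S) = 2020 m³/d × (2450 − 20.9) g/m³ = 4.91×10^6 g/d = 4907 kg/d.
Net sludge production P_X = 0.2065 × 4907 = 1013 kg VSS/d.
R_O = Q·ΔS − 1.42 P_X = 4907 − 1439 = 3468 kg O₂/d.

R_O ≈ 3470 kg O₂/d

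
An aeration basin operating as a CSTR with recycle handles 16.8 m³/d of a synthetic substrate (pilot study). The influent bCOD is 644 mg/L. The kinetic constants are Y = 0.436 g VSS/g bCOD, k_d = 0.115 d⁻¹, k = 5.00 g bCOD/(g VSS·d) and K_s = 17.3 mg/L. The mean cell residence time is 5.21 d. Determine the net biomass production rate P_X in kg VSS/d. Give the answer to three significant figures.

From the Monod/SRT balance for a CMAS, S = K_s·(1+k_d θ_c)/[θ_c·(Y k − k_d) − 1] = 17.3 × (1 + 0.115 × 5.21) / [5.21 × (0.436 × 5.00 − 0.115) − 1] = 27.67 / 9.759 = 2.835 mg/L.
Observed yield with endogenous decay: Y_obs = Y / (1 + k_d·θ_c) = 0.436 / (1 + 0.115 × 5.21) = 0.436 / 1.599 = 0.2726 g VSS/g bCOD.
Mass of bCOD removed per day: Q(S₀ − S) = 16.8 × 641.2 g/m³ = 10.77 kg/d.
P_X = Y_obs · Q(S₀ − S) = 0.2726 × 10.77 = 2.937 kg VSS/d.

P_X ≈ 2.94 kg VSS/d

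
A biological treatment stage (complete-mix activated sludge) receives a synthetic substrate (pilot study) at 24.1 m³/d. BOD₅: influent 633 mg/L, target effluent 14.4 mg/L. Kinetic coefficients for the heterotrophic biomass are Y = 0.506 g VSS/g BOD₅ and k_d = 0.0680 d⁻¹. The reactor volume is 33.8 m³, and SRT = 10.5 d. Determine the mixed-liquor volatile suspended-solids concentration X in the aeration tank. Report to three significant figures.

From V·X·(1 + k_d·θ_c) = Y·Q·(S₀ − S)·θ_c: X = 0.506 × 24.1 × (633 − 14.4) × 10.5 / [33.8 × (1 + 0.0680 × 10.5)] = 1367 mg/L.

X ≈ 1370 mg/L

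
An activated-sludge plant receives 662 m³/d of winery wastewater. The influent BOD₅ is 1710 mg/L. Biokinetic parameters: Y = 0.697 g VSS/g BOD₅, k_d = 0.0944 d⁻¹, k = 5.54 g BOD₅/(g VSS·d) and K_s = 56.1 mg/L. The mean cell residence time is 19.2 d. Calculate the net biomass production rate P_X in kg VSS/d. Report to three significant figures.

For a completely mixed reactor with recycle the Lawrence–McCarty relation gives S = K_s·(1 + k_d·θ_c) / [θ_c·(Y·k − k_d) − 1] = 56.1 × (1 + 0.0944 × 19.2) / [19.2 × (0.697 × 5.54 − 0.0944) − 1] = 157.8 / 71.33 = 2.212 mg/L.
Correct the yield for decay: Y_obs = Y/(1 + k_d θ_c) = 0.697 / (1 + 0.0944 × 19.2) = 0.697 / 2.812 = 0.2478.
Q·(S₀ − S) = 662 × (1710 − 2.21) × 10⁻³ = 1131 kg/d removed.
Net biomass production P_X = Y_obs × Q·(S₀ − S) = 0.2478 × 1131 = 280.2 kg VSS/d.

P_X ≈ 280 kg VSS/d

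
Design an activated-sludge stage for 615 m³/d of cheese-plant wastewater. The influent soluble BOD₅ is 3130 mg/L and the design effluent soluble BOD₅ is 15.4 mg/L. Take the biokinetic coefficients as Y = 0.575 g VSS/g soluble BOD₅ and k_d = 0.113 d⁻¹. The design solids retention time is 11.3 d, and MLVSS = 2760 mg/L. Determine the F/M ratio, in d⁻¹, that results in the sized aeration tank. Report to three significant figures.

Rearranging the biomass balance for a CMAS with decay, V = Y·Q·ΔS·θ_c / [X·(1+k_d θ_c)] = 0.575 × 615 × (3130 − 15.4) × 11.3 / [2760 × (1 + 0.113 × 11.3)] = 1.24×10^7 / 6284 = 1980 m³.
F/M = Q·S₀ / (V·X) = 615 × 3130 / (1980 × 2760) = 0.3522 g soluble BOD₅·(g VSS·d)⁻¹.

F/M ≈ 0.352 d⁻¹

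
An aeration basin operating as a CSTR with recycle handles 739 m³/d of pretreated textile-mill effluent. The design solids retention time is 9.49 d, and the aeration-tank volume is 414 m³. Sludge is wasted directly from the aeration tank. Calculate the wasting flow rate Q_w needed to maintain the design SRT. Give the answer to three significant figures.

For wasting at MLVSS concentration, Q_w = V/θ_c = 414.0/9.49 = 43.62 m³/d.

Q_w ≈ 43.6 m³/d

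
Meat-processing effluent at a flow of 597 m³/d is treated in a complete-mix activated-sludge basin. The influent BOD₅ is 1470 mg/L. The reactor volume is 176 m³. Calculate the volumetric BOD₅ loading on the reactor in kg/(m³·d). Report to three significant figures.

L_v ≈ 4.99 kg BOD₅/(m³·d)

Volumetric loading L_v = Q·S₀ / V = 597 × 1470 g/m³ / 176.0 m³ = 4986 g/(m³·d) = 4.986 kg BOD₅/(m³·d).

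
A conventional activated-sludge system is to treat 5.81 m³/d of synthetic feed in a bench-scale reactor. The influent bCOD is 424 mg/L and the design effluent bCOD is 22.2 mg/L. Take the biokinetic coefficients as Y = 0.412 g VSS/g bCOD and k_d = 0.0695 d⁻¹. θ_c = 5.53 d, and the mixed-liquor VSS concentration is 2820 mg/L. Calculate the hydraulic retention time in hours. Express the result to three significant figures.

τ ≈ 5.63 h

Rearranging the biomass balance for a CMAS with decay, V = Y·Q·ΔS·θ_c / [X·(1+k_d θ_c)] = 0.412 × 5.81 × (424 − 22.2) × 5.53 / [2820 × (1 + 0.0695 × 5.53)] = 5.32×10^3 / 3904 = 1.362 m³.
Hydraulic retention time τ = V/Q = 1.362 / 5.81 = 0.2345 d = 5.628 h.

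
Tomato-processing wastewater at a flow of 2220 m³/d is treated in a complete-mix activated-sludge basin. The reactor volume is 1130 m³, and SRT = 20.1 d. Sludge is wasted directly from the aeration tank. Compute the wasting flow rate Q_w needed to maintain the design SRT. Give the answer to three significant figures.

For wasting at MLVSS concentration, Q_w = V/θ_c = 1130/20.1 = 56.22 m³/d.

Q_w ≈ 56.2 m³/d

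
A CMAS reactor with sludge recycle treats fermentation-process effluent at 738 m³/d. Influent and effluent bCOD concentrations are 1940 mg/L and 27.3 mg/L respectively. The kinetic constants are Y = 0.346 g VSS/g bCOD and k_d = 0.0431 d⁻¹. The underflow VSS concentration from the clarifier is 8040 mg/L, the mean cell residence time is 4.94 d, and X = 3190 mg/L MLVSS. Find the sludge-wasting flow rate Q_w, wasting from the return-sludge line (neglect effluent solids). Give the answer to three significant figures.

Q_w ≈ 50.1 m³/d

Steady-state biomass mass balance: V·X·(1 + k_d·θ_c) = Y·Q·(S₀ − S)·θ_c, so V = 0.346 × 738 × (1940 − 27.3) × 4.94 / [3190 × (1 + 0.0431 × 4.94)] = 2.41×10^6 / 3869 = 623.6 m³.
θ_c = V·X/(Q_w·X_r) when wasting from the recycle, so Q_w = V·X/(θ_c·X_r) = 623.6 × 3190 / (4.94 × 8040) = 50.08 m³/d.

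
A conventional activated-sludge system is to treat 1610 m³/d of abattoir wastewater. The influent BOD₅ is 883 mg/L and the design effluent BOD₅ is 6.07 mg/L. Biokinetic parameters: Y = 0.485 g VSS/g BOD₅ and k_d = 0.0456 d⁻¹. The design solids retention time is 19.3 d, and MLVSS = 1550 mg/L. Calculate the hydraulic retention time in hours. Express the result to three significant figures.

Steady-state biomass mass balance: V·X·(1 + k_d·θ_c) = Y·Q·(S₀ − S)·θ_c, so V = 0.485 × 1610 × (883 − 6.07) × 19.3 / [1550 × (1 + 0.0456 × 19.3)] = 1.32×10^7 / 2914 = 4535 m³.
Hydraulic retention time τ = V/Q = 4535 / 1610 = 2.817 d = 67.60 h.

τ ≈ 67.6 h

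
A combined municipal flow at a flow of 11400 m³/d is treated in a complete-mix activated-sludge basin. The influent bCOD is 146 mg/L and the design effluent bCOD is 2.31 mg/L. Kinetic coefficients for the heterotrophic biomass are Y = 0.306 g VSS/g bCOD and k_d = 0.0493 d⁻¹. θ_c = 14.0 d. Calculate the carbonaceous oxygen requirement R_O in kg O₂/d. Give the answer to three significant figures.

R_O ≈ 1220 kg O₂/d

Y_obs = Y / (1 + k_d θ_c) = 0.306 / (1 + 0.0493 × 14.0) = 0.306 / 1.690 = 0.1810.
Mass of bCOD removed per day: Q(S₀ − S) = 11400 × 143.7 g/m³ = 1638 kg/d.
P_X = Y_obs·Q·(S₀ − S) = 0.1810 × 1638 = 296.6 kg VSS/d.
R_O = Q·(S₀ − S) − 1.42·P_X = 1638 − 1.42 × 296.6 = 1217 kg O₂/d.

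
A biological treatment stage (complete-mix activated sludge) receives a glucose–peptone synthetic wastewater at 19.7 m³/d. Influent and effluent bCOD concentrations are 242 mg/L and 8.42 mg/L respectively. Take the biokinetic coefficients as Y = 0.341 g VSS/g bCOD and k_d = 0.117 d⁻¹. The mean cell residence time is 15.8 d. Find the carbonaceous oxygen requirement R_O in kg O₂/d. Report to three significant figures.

R_O ≈ 3.82 kg O₂/d

Observed yield with endogenous decay: Y_obs = Y / (1 + k_d·θ_c) = 0.341 / (1 + 0.117 × 15.8) = 0.341 / 2.849 = 0.1197 g VSS/g bCOD.
Q·(S₀ − S) = 19.7 × (242 − 8.42) × 10⁻³ = 4.602 kg/d removed.
Net sludge production P_X = 0.1197 × 4.602 = 0.5508 kg VSS/d.
R_O = Q·ΔS − 1.42 P_X = 4.602 − 0.7822 = 3.819 kg O₂/d.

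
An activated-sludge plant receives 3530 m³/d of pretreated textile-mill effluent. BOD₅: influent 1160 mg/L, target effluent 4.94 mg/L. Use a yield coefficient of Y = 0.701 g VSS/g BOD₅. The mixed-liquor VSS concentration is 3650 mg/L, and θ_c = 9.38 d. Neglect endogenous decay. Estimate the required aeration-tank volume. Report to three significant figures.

With k_d = 0 the design equation reduces to V = Y Q (S₀−S) θ_c / X = 0.701 × 3530 × (1160 − 4.94) × 9.38 / 3650 = 7345 m³.

V ≈ 7350 m³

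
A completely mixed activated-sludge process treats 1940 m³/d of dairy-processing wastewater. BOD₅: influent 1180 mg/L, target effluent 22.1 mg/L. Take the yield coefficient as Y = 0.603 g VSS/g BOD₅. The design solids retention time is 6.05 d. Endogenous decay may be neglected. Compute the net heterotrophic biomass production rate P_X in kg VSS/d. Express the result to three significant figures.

P_X ≈ 1350 kg VSS/d

With endogenous decay neglected, the observed yield equals the true yield: Y_obs = Y = 0.603 g VSS/g BOD₅.
ΔS = 1180 − 22.1 = 1158 mg/L, so the substrate removal rate is 1940 × 1158/1000 = 2246 kg BOD₅/d.
P_X = Y_obs · Q(S₀ − S) = 0.6030 × 2246 = 1355 kg VSS/d.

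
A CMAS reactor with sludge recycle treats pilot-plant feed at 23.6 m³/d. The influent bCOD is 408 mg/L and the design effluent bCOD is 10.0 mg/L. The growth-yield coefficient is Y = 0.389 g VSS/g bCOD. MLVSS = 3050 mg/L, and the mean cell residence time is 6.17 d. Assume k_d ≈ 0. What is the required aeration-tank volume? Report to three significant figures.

Biomass mass balance (decay neglected): V·X = Y·Q·(S₀ − S)·θ_c, so V = 0.389 × 23.6 × (408 − 10.0) × 6.17 / 3050 = 7.391 m³.

V ≈ 7.39 m³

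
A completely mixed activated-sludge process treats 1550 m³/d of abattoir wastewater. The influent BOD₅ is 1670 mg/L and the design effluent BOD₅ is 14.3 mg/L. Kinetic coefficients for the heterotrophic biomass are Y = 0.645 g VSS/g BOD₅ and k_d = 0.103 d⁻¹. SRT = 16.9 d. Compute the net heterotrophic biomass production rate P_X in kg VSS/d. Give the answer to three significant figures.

P_X ≈ 604 kg VSS/d

The observed yield is Y_obs = Y/(1 + k_d·θ_c) = 0.645 / (1 + 0.103 × 16.9) = 0.645 / 2.741 = 0.2353 g VSS per g BOD₅ removed.
Mass of BOD₅ removed per day: Q(S₀ − S) = 1550 × 1656 g/m³ = 2566 kg/d.
So the net sludge growth is P_X = 0.2353 × 2566 = 604.0 kg VSS/d.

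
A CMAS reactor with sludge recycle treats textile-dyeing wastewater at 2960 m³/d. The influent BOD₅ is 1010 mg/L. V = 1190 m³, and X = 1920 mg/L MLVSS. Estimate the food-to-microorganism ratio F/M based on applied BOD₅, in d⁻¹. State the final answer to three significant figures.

F/M ≈ 1.31 d⁻¹

F/M = applied load / biomass = Q·S₀/(V·X) = 2960 × 1010 / (1190 × 1920) = 1.308 d⁻¹.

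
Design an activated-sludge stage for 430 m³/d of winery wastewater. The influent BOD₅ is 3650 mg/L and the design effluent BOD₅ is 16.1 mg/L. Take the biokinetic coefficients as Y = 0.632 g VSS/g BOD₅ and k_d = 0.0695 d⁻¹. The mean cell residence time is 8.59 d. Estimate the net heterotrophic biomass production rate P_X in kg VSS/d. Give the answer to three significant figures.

P_X ≈ 618 kg VSS/d

Observed yield with endogenous decay: Y_obs = Y / (1 + k_d·θ_c) = 0.632 / (1 + 0.0695 × 8.59) = 0.632 / 1.597 = 0.3957 g VSS/g BOD₅.
Mass of BOD₅ removed per day: Q(S₀ − S) = 430 × 3634 g/m³ = 1563 kg/d.
Biomass produced: P_X = Y_obs·Q·ΔS = 0.3957 × 1563 ≈ 618.4 kg VSS/d.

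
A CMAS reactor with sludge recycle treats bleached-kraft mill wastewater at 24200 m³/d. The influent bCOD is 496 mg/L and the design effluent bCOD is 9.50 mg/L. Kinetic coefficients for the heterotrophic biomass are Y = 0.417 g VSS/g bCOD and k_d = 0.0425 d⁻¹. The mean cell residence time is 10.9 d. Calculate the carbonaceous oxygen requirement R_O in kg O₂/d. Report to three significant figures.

Y_obs = Y / (1 + k_d θ_c) = 0.417 / (1 + 0.0425 × 10.9) = 0.417 / 1.463 = 0.2850.
Mass of bCOD removed per day: Q(S₀ − S) = 24200 × 486.5 g/m³ = 11773 kg/d.
Biomass synthesised: P_X = Y_obs × 11773 = 3355 kg VSS/d.
R_O = Q·(S₀ − S) − 1.42·P_X = 11773 − 1.42 × 3355 = 7009 kg O₂/d.

R_O ≈ 7010 kg O₂/d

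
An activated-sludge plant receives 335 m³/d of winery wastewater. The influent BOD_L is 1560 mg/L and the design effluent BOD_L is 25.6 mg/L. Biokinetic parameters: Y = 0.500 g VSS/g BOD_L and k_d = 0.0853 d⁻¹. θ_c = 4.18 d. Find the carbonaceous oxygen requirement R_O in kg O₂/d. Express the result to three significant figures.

Observed yield with endogenous decay: Y_obs = Y / (1 + k_d·θ_c) = 0.500 / (1 + 0.0853 × 4.18) = 0.500 / 1.357 = 0.3686 g VSS/g BOD_L.
Q·(S₀ − S) = 335 × (1560 − 25.6) × 10⁻³ = 514.0 kg/d removed.
P_X = Y_obs·Q·(S₀ − S) = 0.3686 × 514.0 = 189.5 kg VSS/d.
R_O = Q·(S₀ − S) − 1.42·P_X = 514.0 − 1.42 × 189.5 = 245.0 kg O₂/d.

R_O ≈ 245 kg O₂/d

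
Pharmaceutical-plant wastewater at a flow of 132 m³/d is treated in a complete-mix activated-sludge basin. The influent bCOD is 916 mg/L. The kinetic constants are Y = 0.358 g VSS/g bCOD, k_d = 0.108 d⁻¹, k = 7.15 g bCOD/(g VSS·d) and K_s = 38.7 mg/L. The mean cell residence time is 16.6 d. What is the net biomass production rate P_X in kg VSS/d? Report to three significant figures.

P_X ≈ 15.5 kg VSS/d

From the Monod/SRT balance for a CMAS, S = K_s·(1+k_d θ_c)/[θ_c·(Y k − k_d) − 1] = 38.7 × (1 + 0.108 × 16.6) / [16.6 × (0.358 × 7.15 − 0.108) − 1] = 108.1 / 39.70 = 2.723 mg/L.
The observed yield is Y_obs = Y/(1 + k_d·θ_c) = 0.358 / (1 + 0.108 × 16.6) = 0.358 / 2.793 = 0.1282 g VSS per g bCOD removed.
ΔS = 916 − 2.72 = 913.3 mg/L, so the substrate removal rate is 132 × 913.3/1000 = 120.6 kg bCOD/d.
Net biomass production P_X = Y_obs × Q·(S₀ − S) = 0.1282 × 120.6 = 15.45 kg VSS/d.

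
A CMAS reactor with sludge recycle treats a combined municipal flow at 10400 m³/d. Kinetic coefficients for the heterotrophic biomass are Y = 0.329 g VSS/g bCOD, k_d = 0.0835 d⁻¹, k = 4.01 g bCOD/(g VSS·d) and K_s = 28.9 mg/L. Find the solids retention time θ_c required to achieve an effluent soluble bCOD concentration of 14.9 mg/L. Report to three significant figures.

From 1/θ_c = Y·k·S/(K_s + S) − k_d: Y·k·S/(K_s+S) = 0.329 × 4.01 × 14.9 / (28.9 + 14.9) = 0.4488 d⁻¹.
1/θ_c = 0.4488 − 0.0835 = 0.3653 d⁻¹, so θ_c = 2.737 d.

θ_c ≈ 2.74 d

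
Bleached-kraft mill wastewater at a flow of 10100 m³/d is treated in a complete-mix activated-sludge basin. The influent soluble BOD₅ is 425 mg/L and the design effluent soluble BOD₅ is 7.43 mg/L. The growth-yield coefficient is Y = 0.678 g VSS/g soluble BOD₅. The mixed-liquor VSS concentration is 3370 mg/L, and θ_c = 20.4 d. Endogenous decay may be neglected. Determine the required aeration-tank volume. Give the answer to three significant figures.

Biomass mass balance (decay neglected): V·X = Y·Q·(S₀ − S)·θ_c, so V = 0.678 × 10100 × (425 − 7.43) × 20.4 / 3370 = 17309 m³.

V ≈ 17300 m³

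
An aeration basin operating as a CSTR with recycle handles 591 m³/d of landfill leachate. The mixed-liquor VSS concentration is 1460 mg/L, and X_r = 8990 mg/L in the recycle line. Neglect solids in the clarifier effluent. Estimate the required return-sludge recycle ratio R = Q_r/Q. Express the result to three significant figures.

Mass balance around the secondary clarifier (neglecting effluent solids): R = X / (X_r − X) = 1460 / (8990 − 1460) = 0.1939.

R ≈ 0.194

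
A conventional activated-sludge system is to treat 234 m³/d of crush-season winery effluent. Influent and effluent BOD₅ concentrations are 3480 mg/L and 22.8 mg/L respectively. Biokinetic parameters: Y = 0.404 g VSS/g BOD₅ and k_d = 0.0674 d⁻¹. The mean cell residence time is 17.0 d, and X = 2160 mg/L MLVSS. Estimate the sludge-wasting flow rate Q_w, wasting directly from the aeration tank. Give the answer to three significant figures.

Q_w ≈ 70.5 m³/d

From the SRT design equation V = Y Q (S₀−S) θ_c / [X (1 + k_d θ_c)] = 0.404 × 234 × (3480 − 22.8) × 17.0 / [2160 × (1 + 0.0674 × 17.0)] = 5.56×10^6 / 4635 = 1199 m³.
Wasting from the aeration tank: Q_w = V / θ_c = 1199 / 17.0 = 70.51 m³/d.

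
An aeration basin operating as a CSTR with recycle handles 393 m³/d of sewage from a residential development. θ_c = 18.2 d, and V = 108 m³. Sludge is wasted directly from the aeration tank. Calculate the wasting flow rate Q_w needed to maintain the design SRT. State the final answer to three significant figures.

Wasting from the aeration tank: Q_w = V / θ_c = 108.0 / 18.2 = 5.934 m³/d.

Q_w ≈ 5.93 m³/d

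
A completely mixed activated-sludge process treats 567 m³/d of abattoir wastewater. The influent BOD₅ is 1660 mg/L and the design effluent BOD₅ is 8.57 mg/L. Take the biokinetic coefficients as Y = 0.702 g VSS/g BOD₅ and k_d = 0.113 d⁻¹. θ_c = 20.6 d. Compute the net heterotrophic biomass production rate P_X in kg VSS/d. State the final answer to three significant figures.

P_X ≈ 198 kg VSS/d

Y_obs = Y / (1 + k_d θ_c) = 0.702 / (1 + 0.113 × 20.6) = 0.702 / 3.328 = 0.2110.
Mass of BOD₅ removed per day: Q(S₀ − S) = 567 × 1651 g/m³ = 936.4 kg/d.
So the net sludge growth is P_X = 0.2110 × 936.4 = 197.5 kg VSS/d.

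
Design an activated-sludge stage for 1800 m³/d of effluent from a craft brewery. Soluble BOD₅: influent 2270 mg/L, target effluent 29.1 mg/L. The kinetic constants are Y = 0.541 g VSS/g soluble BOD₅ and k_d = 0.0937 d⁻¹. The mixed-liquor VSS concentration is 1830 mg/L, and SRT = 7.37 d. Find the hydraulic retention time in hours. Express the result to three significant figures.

Rearranging the biomass balance for a CMAS with decay, V = Y·Q·ΔS·θ_c / [X·(1+k_d θ_c)] = 0.541 × 1800 × (2270 − 29.1) × 7.37 / [1830 × (1 + 0.0937 × 7.37)] = 1.61×10^7 / 3094 = 5198 m³.
Hydraulic retention time τ = V/Q = 5198 / 1800 = 2.888 d = 69.31 h.

τ ≈ 69.3 h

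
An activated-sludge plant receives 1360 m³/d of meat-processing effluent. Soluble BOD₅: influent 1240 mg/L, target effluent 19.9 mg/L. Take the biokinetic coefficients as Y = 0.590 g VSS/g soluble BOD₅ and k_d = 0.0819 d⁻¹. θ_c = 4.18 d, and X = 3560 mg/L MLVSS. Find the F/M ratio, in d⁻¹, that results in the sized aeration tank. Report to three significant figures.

Steady-state biomass mass balance: V·X·(1 + k_d·θ_c) = Y·Q·(S₀ − S)·θ_c, so V = 0.590 × 1360 × (1240 − 19.9) × 4.18 / [3560 × (1 + 0.0819 × 4.18)] = 4.09×10^6 / 4779 = 856.3 m³.
Food-to-microorganism ratio F/M = Q S₀ / (V X) = 1360 × 1240 / (856.3 × 3560) = 0.5532 d⁻¹.

F/M ≈ 0.553 d⁻¹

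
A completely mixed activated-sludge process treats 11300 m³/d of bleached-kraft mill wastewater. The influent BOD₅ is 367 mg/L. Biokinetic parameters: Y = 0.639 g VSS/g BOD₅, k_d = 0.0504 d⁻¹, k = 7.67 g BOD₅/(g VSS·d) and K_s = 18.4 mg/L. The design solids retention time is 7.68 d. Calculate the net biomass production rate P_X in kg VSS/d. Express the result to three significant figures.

P_X ≈ 1910 kg VSS/d

For a completely mixed reactor with recycle the Lawrence–McCarty relation gives S = K_s·(1 + k_d·θ_c) / [θ_c·(Y·k − k_d) − 1] = 18.4 × (1 + 0.0504 × 7.68) / [7.68 × (0.639 × 7.67 − 0.0504) − 1] = 25.52 / 36.25 = 0.7040 mg/L.
The observed yield is Y_obs = Y/(1 + k_d·θ_c) = 0.639 / (1 + 0.0504 × 7.68) = 0.639 / 1.387 = 0.4607 g VSS per g BOD₅ removed.
Mass of BOD₅ removed per day: Q(S₀ − S) = 11300 × 366.3 g/m³ = 4139 kg/d.
Net biomass production P_X = Y_obs × Q·(S₀ − S) = 0.4607 × 4139 = 1907 kg VSS/d.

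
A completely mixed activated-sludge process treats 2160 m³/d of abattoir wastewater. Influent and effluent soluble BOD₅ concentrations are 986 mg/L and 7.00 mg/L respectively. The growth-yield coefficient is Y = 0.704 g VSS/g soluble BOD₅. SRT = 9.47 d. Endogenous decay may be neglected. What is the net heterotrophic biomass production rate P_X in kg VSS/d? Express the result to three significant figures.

P_X ≈ 1490 kg VSS/d

Since k_d ≈ 0, Y_obs = Y = 0.704 g VSS/g soluble BOD₅.
ΔS = 986 − 7.00 = 979.0 mg/L, so the substrate removal rate is 2160 × 979.0/1000 = 2115 kg soluble BOD₅/d.
Net biomass production P_X = Y_obs × Q·(S₀ − S) = 0.7040 × 2115 = 1489 kg VSS/d.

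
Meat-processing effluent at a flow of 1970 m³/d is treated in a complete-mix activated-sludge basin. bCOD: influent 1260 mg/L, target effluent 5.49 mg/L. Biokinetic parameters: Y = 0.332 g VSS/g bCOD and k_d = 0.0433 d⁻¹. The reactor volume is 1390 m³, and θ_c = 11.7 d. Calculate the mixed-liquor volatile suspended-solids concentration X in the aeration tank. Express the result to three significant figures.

Solving the biomass balance for X: X = Y Q (S₀−S) θ_c / [V (1+k_d θ_c)] = 0.332 × 1970 × (1260 − 5.49) × 11.7 / [1390 × (1 + 0.0433 × 11.7)] = 4584 mg/L.

X ≈ 4580 mg/L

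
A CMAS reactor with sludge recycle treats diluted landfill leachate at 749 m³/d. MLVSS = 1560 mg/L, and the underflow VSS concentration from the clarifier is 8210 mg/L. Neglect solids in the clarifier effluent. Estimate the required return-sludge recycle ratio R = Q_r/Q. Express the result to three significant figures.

R = Q_r/Q = X/(X_r − X) = 1560 / (8210 − 1560) = 0.2346.

R ≈ 0.235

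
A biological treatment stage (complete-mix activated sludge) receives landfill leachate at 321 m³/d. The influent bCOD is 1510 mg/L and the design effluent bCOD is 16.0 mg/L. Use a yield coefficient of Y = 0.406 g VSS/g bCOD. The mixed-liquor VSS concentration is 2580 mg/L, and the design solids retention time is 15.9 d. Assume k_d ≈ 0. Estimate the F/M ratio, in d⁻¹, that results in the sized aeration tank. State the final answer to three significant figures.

Biomass mass balance (decay neglected): V·X = Y·Q·(S₀ − S)·θ_c, so V = 0.406 × 321 × (1510 − 16.0) × 15.9 / 2580 = 1200 m³.
Food-to-microorganism ratio F/M = Q S₀ / (V X) = 321 × 1510 / (1200 × 2580) = 0.1566 d⁻¹.

F/M ≈ 0.157 d⁻¹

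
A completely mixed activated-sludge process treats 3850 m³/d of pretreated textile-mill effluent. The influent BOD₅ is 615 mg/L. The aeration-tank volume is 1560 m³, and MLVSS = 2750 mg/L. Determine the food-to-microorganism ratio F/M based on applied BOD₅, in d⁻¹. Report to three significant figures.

F/M ≈ 0.552 d⁻¹

F/M = applied load / biomass = Q·S₀/(V·X) = 3850 × 615 / (1560 × 2750) = 0.5519 d⁻¹.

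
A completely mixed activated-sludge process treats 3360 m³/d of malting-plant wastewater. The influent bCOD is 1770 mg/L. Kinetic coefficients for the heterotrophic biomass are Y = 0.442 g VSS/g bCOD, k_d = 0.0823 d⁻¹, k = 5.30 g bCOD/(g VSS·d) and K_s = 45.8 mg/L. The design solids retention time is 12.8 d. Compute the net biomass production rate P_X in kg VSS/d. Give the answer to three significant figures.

P_X ≈ 1280 kg VSS/d

From the Monod/SRT balance for a CMAS, S = K_s·(1+k_d θ_c)/[θ_c·(Y k − k_d) − 1] = 45.8 × (1 + 0.0823 × 12.8) / [12.8 × (0.442 × 5.30 − 0.0823) − 1] = 94.05 / 27.93 = 3.367 mg/L.
The observed yield is Y_obs = Y/(1 + k_d·θ_c) = 0.442 / (1 + 0.0823 × 12.8) = 0.442 / 2.053 = 0.2152 g VSS per g bCOD removed.
Substrate removed = Q·(S₀ − S) = 3360 m³/d × (1770 − 3.37) g/m³ = 5.94×10^6 g/d = 5936 kg/d.
P_X = Y_obs · Q(S₀ − S) = 0.2152 × 5936 = 1278 kg VSS/d.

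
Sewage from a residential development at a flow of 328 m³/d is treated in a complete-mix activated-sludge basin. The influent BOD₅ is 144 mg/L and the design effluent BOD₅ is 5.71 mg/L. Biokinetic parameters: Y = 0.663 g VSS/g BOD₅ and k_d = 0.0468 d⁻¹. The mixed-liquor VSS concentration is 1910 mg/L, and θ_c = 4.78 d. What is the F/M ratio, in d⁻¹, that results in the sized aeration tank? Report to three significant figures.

F/M ≈ 0.402 d⁻¹

Rearranging the biomass balance for a CMAS with decay, V = Y·Q·ΔS·θ_c / [X·(1+k_d θ_c)] = 0.663 × 328 × (144 − 5.71) × 4.78 / [1910 × (1 + 0.0468 × 4.78)] = 1.44×10^5 / 2337 = 61.50 m³.
F/M = applied load / biomass = Q·S₀/(V·X) = 328 × 144 / (61.50 × 1910) = 0.4021 d⁻¹.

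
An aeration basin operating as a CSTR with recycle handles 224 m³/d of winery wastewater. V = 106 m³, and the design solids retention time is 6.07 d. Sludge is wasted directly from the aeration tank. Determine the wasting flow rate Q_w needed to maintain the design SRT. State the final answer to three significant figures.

For wasting at MLVSS concentration, Q_w = V/θ_c = 106.0/6.07 = 17.46 m³/d.

Q_w ≈ 17.5 m³/d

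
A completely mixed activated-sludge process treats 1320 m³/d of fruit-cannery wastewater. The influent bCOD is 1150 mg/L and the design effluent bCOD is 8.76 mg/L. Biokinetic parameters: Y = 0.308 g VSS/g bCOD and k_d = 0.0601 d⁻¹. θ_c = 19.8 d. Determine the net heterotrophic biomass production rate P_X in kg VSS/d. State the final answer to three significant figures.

P_X ≈ 212 kg VSS/d

Y_obs = Y / (1 + k_d θ_c) = 0.308 / (1 + 0.0601 × 19.8) = 0.308 / 2.190 = 0.1406.
Q·(S₀ − S) = 1320 × (1150 − 8.76) × 10⁻³ = 1506 kg/d removed.
Biomass produced: P_X = Y_obs·Q·ΔS = 0.1406 × 1506 ≈ 211.9 kg VSS/d.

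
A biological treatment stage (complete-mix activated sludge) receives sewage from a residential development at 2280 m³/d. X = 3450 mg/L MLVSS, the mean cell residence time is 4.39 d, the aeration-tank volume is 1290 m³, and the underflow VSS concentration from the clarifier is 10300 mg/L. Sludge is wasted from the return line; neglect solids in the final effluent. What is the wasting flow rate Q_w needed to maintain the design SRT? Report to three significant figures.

θ_c = V·X/(Q_w·X_r) when wasting from the recycle, so Q_w = V·X/(θ_c·X_r) = 1290 × 3450 / (4.39 × 10300) = 98.43 m³/d.

Q_w ≈ 98.4 m³/d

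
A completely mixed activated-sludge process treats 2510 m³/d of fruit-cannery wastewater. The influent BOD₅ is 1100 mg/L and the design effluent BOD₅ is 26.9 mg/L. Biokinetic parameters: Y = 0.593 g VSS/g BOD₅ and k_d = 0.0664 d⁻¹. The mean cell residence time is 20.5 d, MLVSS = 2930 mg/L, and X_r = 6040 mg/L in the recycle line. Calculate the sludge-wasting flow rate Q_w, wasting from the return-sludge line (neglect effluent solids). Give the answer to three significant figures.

Steady-state biomass mass balance: V·X·(1 + k_d·θ_c) = Y·Q·(S₀ − S)·θ_c, so V = 0.593 × 2510 × (1100 − 26.9) × 20.5 / [2930 × (1 + 0.0664 × 20.5)] = 3.27×10^7 / 6918 = 4733 m³.
Wasting from the return line (neglecting effluent solids): Q_w = V·X / (θ_c·X_r) = 4733 × 2930 / (20.5 × 6040) = 112.0 m³/d.

Q_w ≈ 112 m³/d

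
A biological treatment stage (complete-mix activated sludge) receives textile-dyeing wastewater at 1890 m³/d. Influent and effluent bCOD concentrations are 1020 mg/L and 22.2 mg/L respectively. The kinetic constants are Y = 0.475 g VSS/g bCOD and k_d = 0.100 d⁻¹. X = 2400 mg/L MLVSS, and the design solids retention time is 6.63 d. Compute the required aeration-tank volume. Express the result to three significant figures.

Steady-state biomass mass balance: V·X·(1 + k_d·θ_c) = Y·Q·(S₀ − S)·θ_c, so V = 0.475 × 1890 × (1020 − 22.2) × 6.63 / [2400 × (1 + 0.100 × 6.63)] = 5.94×10^6 / 3991 = 1488 m³.

V ≈ 1490 m³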